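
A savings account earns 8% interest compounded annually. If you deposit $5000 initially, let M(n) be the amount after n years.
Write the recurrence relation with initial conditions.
Each year the balance grows by 8%, i.e. is multiplied by 1 + 8/100 = 1.08, so M(n) = 1.08 × M(n-1). The initial deposit gives M(0) = 5000.
Unrolling gives the closed form M(n) = 5000 × (1.08)ⁿ.

M(n) = 1.08 × M(n-1), M(0) = 5000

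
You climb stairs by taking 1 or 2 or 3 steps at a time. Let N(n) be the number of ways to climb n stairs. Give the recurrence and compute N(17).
Condition on the size of the last step (1 to 3): before it there were n-1, …, n-3 stairs climbed, and these cases are disjoint, so N(n) = N(n-1) + N(n-2) + N(n-3) (order-3 linear recurrence).
Initial conditions by direct count (compositions of i into parts ≤ 3): N(1) = 1; N(2) = 2; N(3) = 4.
Iterating the recurrence: N(4) = 7, N(5) = 13, N(6) = 24, N(7) = 44, N(8) = 81, N(9) = 149, N(10) = 274, N(11) = 504, N(12) = 927, N(13) = 1705, N(14) = 3136, N(15) = 5768, N(16) = 10609, N(17) = 19513.

N(n) = N(n-1) + N(n-2) + N(n-3), N(1) = 1, N(2) = 2, N(3) = 4; N(17) = 19513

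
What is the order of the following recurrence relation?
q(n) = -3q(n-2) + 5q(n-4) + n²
The order is the largest lag k for which q(n-k) appears. Here the deepest term is q(n-4) (the n² term is non-homogeneous and does not affect the order), so the order is 4.

Order 4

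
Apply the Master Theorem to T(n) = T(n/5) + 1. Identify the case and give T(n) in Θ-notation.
Master Theorem template: T(n) = a·T(n/b) + f(n).
Here: a=1, b=5, f(n)=1
Compute log_b(a) = log_5(1) = 0.
f(n) = 1 = Θ(1). Case 2: T(n) = Θ(log n).

Case 2: T(n) = Θ(log n)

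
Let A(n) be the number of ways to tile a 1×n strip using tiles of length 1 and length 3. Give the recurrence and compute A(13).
Condition on the last tile: it has length 1 (leaving a 1×(n-1) strip) or length 3 (leaving a 1×(n-3) strip), so A(n) = A(n-1) + A(n-3) (order-3 linear recurrence).
For 0 ≤ i < 3 only unit tiles fit, so A(i) = 1.
Iterating the recurrence: A(3) = 2, A(4) = 3, A(5) = 4, A(6) = 6, A(7) = 9, A(8) = 13, A(9) = 19, A(10) = 28, A(11) = 41, A(12) = 60, A(13) = 88.

A(n) = A(n-1) + A(n-3), with A(i) = 1 for 0 ≤ i < 3; A(13) = 88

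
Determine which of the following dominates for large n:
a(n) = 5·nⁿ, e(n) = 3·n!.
Comparing growth rates:
Growth-rate hierarchy: log n ≺ any polynomial ≺ any exponential cⁿ (c>1) ≺ n! ≺ nⁿ.
super-exponential nⁿ dominates factorial asymptotically.

a(n) grows faster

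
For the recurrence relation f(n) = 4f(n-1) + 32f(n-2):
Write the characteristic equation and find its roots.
Substitute f(n) = rⁿ and divide through by rⁿ⁻²: r² - 4r - 32 = 0
Factor: (r - 8)(r + 4) = 0, so r = 8, -4.
General solution: f(n) = A·8ⁿ + B·(-4)ⁿ

Characteristic: r² - 4r - 32 = 0, Roots: r = 8, -4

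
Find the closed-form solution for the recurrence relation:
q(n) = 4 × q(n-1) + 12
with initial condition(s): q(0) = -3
Recurrence: q(n) = 4 × q(n-1) + 12, initial: q(0) = -3.
Try q(n) = A·4ⁿ + C. Substituting: A·4ⁿ + C = 4(A·4ⁿ⁻¹ + C) + 12 = A·4ⁿ + 4C + 12, so C = 4C + 12, giving C = -4. Then q(0) = A - 4 = -3 gives A = 1.

q(n) = 4ⁿ - 4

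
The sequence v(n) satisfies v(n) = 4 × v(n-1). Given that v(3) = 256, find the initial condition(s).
In general v(n) = 4ⁿ · v(0). At n = 3: v(0) = v(3) / 4^3 = 256 / 64 = 4.

v(0) = 4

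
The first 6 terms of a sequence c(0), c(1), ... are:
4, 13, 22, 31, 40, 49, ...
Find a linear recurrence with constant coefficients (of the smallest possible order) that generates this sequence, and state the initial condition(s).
Look for the lowest-order linear relation among consecutive terms.
Observation: consecutive differences are constant (= 9).
Check at n=2: 1·13 + 9 = 22. ✓

c(n) = c(n-1) + 9, c(0) = 4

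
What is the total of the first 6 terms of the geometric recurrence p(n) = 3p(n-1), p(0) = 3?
Computing the sequence terms: 3, 9, 27, 81, 243, 729
Adding these values together:

1092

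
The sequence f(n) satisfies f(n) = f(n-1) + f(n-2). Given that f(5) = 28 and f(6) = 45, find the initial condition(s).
Work backwards using f(k) = f(k+2) - f(k+1):
f(4) = f(6) - f(5) = 45 - 28 = 17
f(3) = f(5) - f(4) = 28 - 17 = 11
f(2) = f(4) - f(3) = 17 - 11 = 6
f(1) = f(3) - f(2) = 11 - 6 = 5
f(0) = f(2) - f(1) = 6 - 5 = 1

f(0) = 1, f(1) = 5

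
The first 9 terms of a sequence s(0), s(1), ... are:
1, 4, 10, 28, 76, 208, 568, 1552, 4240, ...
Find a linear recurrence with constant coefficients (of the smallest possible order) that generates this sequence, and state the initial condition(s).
Look for the lowest-order linear relation among consecutive terms.
Observation: s(n) - 2·s(n-1) - (2)·s(n-2) = 0 holds for the shown terms, and no order-1 relation s(n) = α·s(n-1) + β fits.
Check at n=3: 2·10 + (2)·4 = 28. ✓

s(n) = 2s(n-1) + 2s(n-2), s(0) = 1, s(1) = 4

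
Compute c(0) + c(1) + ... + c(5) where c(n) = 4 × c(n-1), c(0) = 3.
Computing the sequence terms: 3, 12, 48, 192, 768, 3072
Adding these values together:

4095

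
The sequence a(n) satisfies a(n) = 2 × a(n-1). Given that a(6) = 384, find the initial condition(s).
In general a(n) = 2ⁿ · a(0). At n = 6: a(0) = a(6) / 2^6 = 384 / 64 = 6.

a(0) = 6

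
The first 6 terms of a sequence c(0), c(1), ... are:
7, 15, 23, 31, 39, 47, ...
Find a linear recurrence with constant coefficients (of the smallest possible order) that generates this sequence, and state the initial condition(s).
Look for the lowest-order linear relation among consecutive terms.
Observation: consecutive differences are constant (= 8).
Check at n=2: 1·15 + 8 = 23. ✓

c(n) = c(n-1) + 8, c(0) = 7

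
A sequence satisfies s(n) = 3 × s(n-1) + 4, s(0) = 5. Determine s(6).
Computing step by step:
s(0) = 5
s(1) = 3 × 5 + 4 = 19
s(2) = 3 × 19 + 4 = 61
s(3) = 3 × 61 + 4 = 187
s(4) = 3 × 187 + 4 = 565
s(5) = 3 × 565 + 4 = 1699
s(6) = 3 × 1699 + 4 = 5101

5101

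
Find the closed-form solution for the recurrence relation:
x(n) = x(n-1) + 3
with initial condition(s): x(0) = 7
Recurrence: x(n) = x(n-1) + 3, initial: x(0) = 7.
Each step adds 3, so x(n) = x(0) + 3n = 3n + 7.

x(n) = 3n + 7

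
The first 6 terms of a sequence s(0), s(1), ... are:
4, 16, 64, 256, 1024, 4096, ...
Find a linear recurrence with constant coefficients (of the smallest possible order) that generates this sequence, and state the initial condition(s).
Look for the lowest-order linear relation among consecutive terms.
Observation: each term is 4× the previous.
Check at n=2: 4·16 = 64. ✓

s(n) = 4 × s(n-1), s(0) = 4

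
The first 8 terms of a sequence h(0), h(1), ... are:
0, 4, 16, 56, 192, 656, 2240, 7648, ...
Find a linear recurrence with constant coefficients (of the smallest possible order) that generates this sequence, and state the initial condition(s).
Look for the lowest-order linear relation among consecutive terms.
Observation: h(n) - 4·h(n-1) - (-2)·h(n-2) = 0 holds for the shown terms, and no order-1 relation h(n) = α·h(n-1) + β fits.
Check at n=3: 4·16 + (-2)·4 = 56. ✓

h(n) = 4h(n-1) - 2h(n-2), h(0) = 0, h(1) = 4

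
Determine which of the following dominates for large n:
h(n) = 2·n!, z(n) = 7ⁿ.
Comparing growth rates:
Growth-rate hierarchy: log n ≺ any polynomial ≺ any exponential cⁿ (c>1) ≺ n! ≺ nⁿ.
factorial dominates exponential base 7 asymptotically.

h(n) grows faster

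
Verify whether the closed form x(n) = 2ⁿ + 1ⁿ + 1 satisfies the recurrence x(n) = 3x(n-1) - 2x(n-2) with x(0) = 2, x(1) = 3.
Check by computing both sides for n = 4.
From the recurrence with x(0) = 2, x(1) = 3:
  x(0) = 2, x(1) = 3, x(2) = 5, x(3) = 9, x(4) = 17
  so the recurrence gives x(4) = 17.
From the proposed closed form x(n) = 2ⁿ + 1ⁿ + 1:
  x(4) = 18.
The recurrence gives 17 but the closed form gives 18, so the closed form does not satisfy the recurrence.

No, the closed form is incorrect.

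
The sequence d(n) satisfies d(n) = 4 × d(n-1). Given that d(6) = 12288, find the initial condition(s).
In general d(n) = 4ⁿ · d(0). At n = 6: d(0) = d(6) / 4^6 = 12288 / 4096 = 3.

d(0) = 3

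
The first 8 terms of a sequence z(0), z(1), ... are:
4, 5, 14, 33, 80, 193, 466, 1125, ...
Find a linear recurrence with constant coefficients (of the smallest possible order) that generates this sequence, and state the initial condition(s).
Look for the lowest-order linear relation among consecutive terms.
Observation: z(n) - 2·z(n-1) - (1)·z(n-2) = 0 holds for the shown terms, and no order-1 relation z(n) = α·z(n-1) + β fits.
Check at n=3: 2·14 + (1)·5 = 33. ✓

z(n) = 2z(n-1) + z(n-2), z(0) = 4, z(1) = 5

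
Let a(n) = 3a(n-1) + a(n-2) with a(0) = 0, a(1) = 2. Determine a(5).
Computing the sequence terms:
0, 2, 6, 20, 66, 218

218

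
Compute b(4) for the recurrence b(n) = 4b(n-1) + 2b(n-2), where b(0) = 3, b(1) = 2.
Computing the sequence terms:
3, 2, 14, 60, 268

268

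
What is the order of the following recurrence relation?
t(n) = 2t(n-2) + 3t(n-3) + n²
The order is the largest lag k for which t(n-k) appears. Here the deepest term is t(n-3) (the n² term is non-homogeneous and does not affect the order), so the order is 3.

Order 3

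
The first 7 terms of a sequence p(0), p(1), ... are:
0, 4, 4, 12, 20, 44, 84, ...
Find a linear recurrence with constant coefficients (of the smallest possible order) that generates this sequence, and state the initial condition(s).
Look for the lowest-order linear relation among consecutive terms.
Observation: p(n) - 1·p(n-1) - (2)·p(n-2) = 0 holds for the shown terms, and no order-1 relation p(n) = α·p(n-1) + β fits.
Check at n=3: 1·4 + (2)·4 = 12. ✓

p(n) = p(n-1) + 2p(n-2), p(0) = 0, p(1) = 4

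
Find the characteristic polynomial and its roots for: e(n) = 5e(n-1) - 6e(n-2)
Substitute e(n) = rⁿ and divide through by rⁿ⁻²: r² - 5r + 6 = 0
Factor: (r - 2)(r - 3) = 0, so r = 2, 3.
General solution: e(n) = A·2ⁿ + B·3ⁿ

Characteristic: r² - 5r + 6 = 0, Roots: r = 2, 3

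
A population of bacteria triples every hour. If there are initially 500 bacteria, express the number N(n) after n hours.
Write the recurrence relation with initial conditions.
Each hour multiplies the count by 3, so the count after n hours depends only on the count after n-1 hours: N(n) = 3 × N(n-1). The starting count gives N(0) = 500.
Unrolling n times gives the closed form N(n) = 500 × 3ⁿ.

N(n) = 3 × N(n-1), N(0) = 500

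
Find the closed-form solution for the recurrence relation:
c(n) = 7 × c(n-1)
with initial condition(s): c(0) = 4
Recurrence: c(n) = 7 × c(n-1), initial: c(0) = 4.
Each term is 7 times the previous, so this is geometric with ratio 7. After n steps: c(n) = c(0)·7ⁿ = 4·7ⁿ.

c(n) = 4·7ⁿ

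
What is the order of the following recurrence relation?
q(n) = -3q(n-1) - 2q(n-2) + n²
The order is the largest lag k for which q(n-k) appears. Here the deepest term is q(n-2) (the n² term is non-homogeneous and does not affect the order), so the order is 2.

Order 2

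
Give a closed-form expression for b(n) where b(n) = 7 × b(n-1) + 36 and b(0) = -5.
Recurrence: b(n) = 7 × b(n-1) + 36, initial: b(0) = -5.
Try b(n) = A·7ⁿ + C. Substituting: A·7ⁿ + C = 7(A·7ⁿ⁻¹ + C) + 36 = A·7ⁿ + 7C + 36, so C = 7C + 36, giving C = -6. Then b(0) = A - 6 = -5 gives A = 1.

b(n) = 7ⁿ - 6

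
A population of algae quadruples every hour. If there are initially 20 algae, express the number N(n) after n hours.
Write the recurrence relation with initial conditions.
Each hour multiplies the count by 4, so the count after n hours depends only on the count after n-1 hours: N(n) = 4 × N(n-1). The starting count gives N(0) = 20.
Unrolling n times gives the closed form N(n) = 20 × 4ⁿ.

N(n) = 4 × N(n-1), N(0) = 20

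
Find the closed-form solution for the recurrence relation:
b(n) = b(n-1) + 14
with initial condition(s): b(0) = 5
Recurrence: b(n) = b(n-1) + 14, initial: b(0) = 5.
Each step adds 14, so b(n) = b(0) + 14n = 14n + 5.

b(n) = 14n + 5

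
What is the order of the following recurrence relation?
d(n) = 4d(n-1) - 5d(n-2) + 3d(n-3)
The order is the largest lag k for which d(n-k) appears. Here the deepest term is d(n-3), so the order is 3.

Order 3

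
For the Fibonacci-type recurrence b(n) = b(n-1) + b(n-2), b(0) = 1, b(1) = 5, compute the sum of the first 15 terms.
Computing the sequence terms: 1, 5, 6, 11, 17, 28, 45, 73, 118, 191, 309, 500, 809, 1309, 2118
Adding these values together:

5540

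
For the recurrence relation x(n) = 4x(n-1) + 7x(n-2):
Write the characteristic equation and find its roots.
Substitute x(n) = rⁿ and divide through by rⁿ⁻²: r² - 4r - 7 = 0
Discriminant: 4² + 4·7 = 44, not a perfect square, so by the quadratic formula r = (4 ± √44)/2.
General solution: x(n) = A·r₁ⁿ + B·r₂ⁿ where r₁,r₂ = (4 ± √44)/2

Characteristic: r² - 4r - 7 = 0, Roots: r = (4 ± √44)/2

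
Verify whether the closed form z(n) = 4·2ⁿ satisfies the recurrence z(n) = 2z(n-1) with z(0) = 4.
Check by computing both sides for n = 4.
From the recurrence with z(0) = 4:
  z(0) = 4, z(1) = 8, z(2) = 16, z(3) = 32, z(4) = 64
  so the recurrence gives z(4) = 64.
From the proposed closed form z(n) = 4·2ⁿ:
  z(4) = 64.
Both sides give 64 at n = 4, and the initial condition(s) match, so the closed form is consistent.

Yes, the closed form is correct.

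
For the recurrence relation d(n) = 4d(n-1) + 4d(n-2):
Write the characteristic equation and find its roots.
Substitute d(n) = rⁿ and divide through by rⁿ⁻²: r² - 4r - 4 = 0
Discriminant: 4² + 4·4 = 32, not a perfect square, so by the quadratic formula r = (4 ± √32)/2.
General solution: d(n) = A·r₁ⁿ + B·r₂ⁿ where r₁,r₂ = (4 ± √32)/2

Characteristic: r² - 4r - 4 = 0, Roots: r = (4 ± √32)/2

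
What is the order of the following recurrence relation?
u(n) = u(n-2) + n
The order is the largest lag k for which u(n-k) appears. Here the deepest term is u(n-2) (the n term is non-homogeneous and does not affect the order), so the order is 2.

Order 2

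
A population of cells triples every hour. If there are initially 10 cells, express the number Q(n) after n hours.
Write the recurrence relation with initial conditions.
Each hour multiplies the count by 3, so the count after n hours depends only on the count after n-1 hours: Q(n) = 3 × Q(n-1). The starting count gives Q(0) = 10.
Unrolling n times gives the closed form Q(n) = 10 × 3ⁿ.

Q(n) = 3 × Q(n-1), Q(0) = 10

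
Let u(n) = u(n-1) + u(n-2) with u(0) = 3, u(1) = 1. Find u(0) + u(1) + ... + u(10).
Computing the sequence terms: 3, 1, 4, 5, 9, 14, 23, 37, 60, 97, 157
Adding these values together:

410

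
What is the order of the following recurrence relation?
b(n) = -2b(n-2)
The order is the largest lag k for which b(n-k) appears. Here the deepest term is b(n-2), so the order is 2.

Order 2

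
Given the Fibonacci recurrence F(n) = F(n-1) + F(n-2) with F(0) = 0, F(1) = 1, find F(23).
Computing the sequence terms:
0, 1, 1, 2, 3, 5, 8, 13, 21, 34, 55, 89, 144, 233, 377, 610, 987, 1597, 2584, 4181, 6765, 10946, 17711, 28657

28657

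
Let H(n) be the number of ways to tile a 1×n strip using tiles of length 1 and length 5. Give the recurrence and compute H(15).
Condition on the last tile: it has length 1 (leaving a 1×(n-1) strip) or length 5 (leaving a 1×(n-5) strip), so H(n) = H(n-1) + H(n-5) (order-5 linear recurrence).
For 0 ≤ i < 5 only unit tiles fit, so H(i) = 1.
Iterating the recurrence: H(5) = 2, H(6) = 3, H(7) = 4, H(8) = 5, H(9) = 6, H(10) = 8, H(11) = 11, H(12) = 15, H(13) = 20, H(14) = 26, H(15) = 34.

H(n) = H(n-1) + H(n-5), with H(i) = 1 for 0 ≤ i < 5; H(15) = 34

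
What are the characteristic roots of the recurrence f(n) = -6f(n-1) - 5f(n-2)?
Substitute f(n) = rⁿ and divide through by rⁿ⁻²: r² + 6r + 5 = 0
Factor: (r + 1)(r + 5) = 0, so r = -1, -5.
General solution: f(n) = A·(-1)ⁿ + B·(-5)ⁿ

Characteristic: r² + 6r + 5 = 0, Roots: r = -1, -5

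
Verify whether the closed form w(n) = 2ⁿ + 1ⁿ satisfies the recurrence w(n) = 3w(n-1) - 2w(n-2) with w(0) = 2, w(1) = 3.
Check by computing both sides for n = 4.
From the recurrence with w(0) = 2, w(1) = 3:
  w(0) = 2, w(1) = 3, w(2) = 5, w(3) = 9, w(4) = 17
  so the recurrence gives w(4) = 17.
From the proposed closed form w(n) = 2ⁿ + 1ⁿ:
  w(4) = 17.
Both sides give 17 at n = 4, and the initial condition(s) match, so the closed form is consistent.

Yes, the closed form is correct.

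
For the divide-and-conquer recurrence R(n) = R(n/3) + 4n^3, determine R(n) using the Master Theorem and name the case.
Master Theorem template: R(n) = a·R(n/b) + f(n).
Here: a=1, b=3, f(n)=4n^3
Compute log_b(a) = log_3(1) = 0.
f(n) = 4n^3 = Ω(n^(0+ε)) with ε = 3, and the regularity condition holds (a·f(n/b) = (a/b^3)·f(n) with a/b^3 = 3^-3 < 1). Case 3: R(n) = Θ(f(n)) = Θ(n^3).

Case 3: R(n) = Θ(n^3)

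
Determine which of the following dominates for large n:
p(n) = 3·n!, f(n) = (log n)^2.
Comparing growth rates:
Growth-rate hierarchy: log n ≺ any polynomial ≺ any exponential cⁿ (c>1) ≺ n! ≺ nⁿ.
factorial dominates polylogarithmic (log n)^2 asymptotically.

p(n) grows faster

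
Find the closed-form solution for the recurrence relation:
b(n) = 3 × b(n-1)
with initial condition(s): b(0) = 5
Recurrence: b(n) = 3 × b(n-1), initial: b(0) = 5.
Each term is 3 times the previous, so this is geometric with ratio 3. After n steps: b(n) = b(0)·3ⁿ = 5·3ⁿ.

b(n) = 5·3ⁿ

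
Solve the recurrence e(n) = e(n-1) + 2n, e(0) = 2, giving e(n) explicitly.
Recurrence: e(n) = e(n-1) + 2n, initial: e(0) = 2.
Telescoping: e(n) = e(0) + 2·Σᵢ₌₁ⁿ i = 2 + 2·n(n+1)/2.

e(n) = 2·n(n+1)/2 + 2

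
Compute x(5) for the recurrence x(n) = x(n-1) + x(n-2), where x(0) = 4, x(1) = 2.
Computing the sequence terms:
4, 2, 6, 8, 14, 22

22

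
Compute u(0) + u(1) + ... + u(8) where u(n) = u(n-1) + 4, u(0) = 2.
Computing the sequence terms: 2, 6, 10, 14, 18, 22, 26, 30, 34
Adding these values together:

162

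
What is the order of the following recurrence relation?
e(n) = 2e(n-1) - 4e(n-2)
The order is the largest lag k for which e(n-k) appears. Here the deepest term is e(n-2), so the order is 2.

Order 2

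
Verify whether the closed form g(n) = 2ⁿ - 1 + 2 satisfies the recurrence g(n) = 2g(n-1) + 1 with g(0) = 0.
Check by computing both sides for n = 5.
From the recurrence with g(0) = 0:
  g(0) = 0, g(1) = 1, g(2) = 3, g(3) = 7, g(4) = 15, g(5) = 31
  so the recurrence gives g(5) = 31.
From the proposed closed form g(n) = 2ⁿ - 1 + 2:
  g(5) = 33.
The recurrence gives 31 but the closed form gives 33, so the closed form does not satisfy the recurrence.

No, the closed form is incorrect.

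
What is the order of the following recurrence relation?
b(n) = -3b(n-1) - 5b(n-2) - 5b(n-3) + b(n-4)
The order is the largest lag k for which b(n-k) appears. Here the deepest term is b(n-4), so the order is 4.

Order 4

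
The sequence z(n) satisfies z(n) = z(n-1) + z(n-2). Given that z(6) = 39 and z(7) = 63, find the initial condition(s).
Work backwards using z(k) = z(k+2) - z(k+1):
z(5) = z(7) - z(6) = 63 - 39 = 24
z(4) = z(6) - z(5) = 39 - 24 = 15
z(3) = z(5) - z(4) = 24 - 15 = 9
z(2) = z(4) - z(3) = 15 - 9 = 6
z(1) = z(3) - z(2) = 9 - 6 = 3
z(0) = z(2) - z(1) = 6 - 3 = 3

z(0) = 3, z(1) = 3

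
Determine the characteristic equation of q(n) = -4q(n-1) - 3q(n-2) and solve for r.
Substitute q(n) = rⁿ and divide through by rⁿ⁻²: r² + 4r + 3 = 0
Factor: (r + 3)(r + 1) = 0, so r = -3, -1.
General solution: q(n) = A·(-3)ⁿ + B·(-1)ⁿ

Characteristic: r² + 4r + 3 = 0, Roots: r = -3, -1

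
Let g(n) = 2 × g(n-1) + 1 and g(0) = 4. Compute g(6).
Computing step by step:
g(0) = 4
g(1) = 2 × 4 + 1 = 9
g(2) = 2 × 9 + 1 = 19
g(3) = 2 × 19 + 1 = 39
g(4) = 2 × 39 + 1 = 79
g(5) = 2 × 79 + 1 = 159
g(6) = 2 × 159 + 1 = 319

319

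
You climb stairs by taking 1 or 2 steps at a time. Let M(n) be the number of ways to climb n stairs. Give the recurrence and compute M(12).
Condition on the size of the last step (1 to 2): before it there were n-1, …, n-2 stairs climbed, and these cases are disjoint, so M(n) = M(n-1) + M(n-2) (Fibonacci-type sequence).
Initial conditions by direct count (compositions of i into parts ≤ 2): M(1) = 1; M(2) = 2.
Iterating the recurrence: M(3) = 3, M(4) = 5, M(5) = 8, M(6) = 13, M(7) = 21, M(8) = 34, M(9) = 55, M(10) = 89, M(11) = 144, M(12) = 233.

M(n) = M(n-1) + M(n-2), M(1) = 1, M(2) = 2; M(12) = 233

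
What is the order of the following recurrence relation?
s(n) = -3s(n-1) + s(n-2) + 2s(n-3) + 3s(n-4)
The order is the largest lag k for which s(n-k) appears. Here the deepest term is s(n-4), so the order is 4.

Order 4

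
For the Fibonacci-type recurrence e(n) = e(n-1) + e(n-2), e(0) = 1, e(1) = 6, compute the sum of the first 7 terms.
Computing the sequence terms: 1, 6, 7, 13, 20, 33, 53
Adding these values together:

133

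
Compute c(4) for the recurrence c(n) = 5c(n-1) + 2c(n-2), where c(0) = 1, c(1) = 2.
Computing the sequence terms:
1, 2, 12, 64, 344

344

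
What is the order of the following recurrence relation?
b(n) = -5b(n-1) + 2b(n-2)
The order is the largest lag k for which b(n-k) appears. Here the deepest term is b(n-2), so the order is 2.

Order 2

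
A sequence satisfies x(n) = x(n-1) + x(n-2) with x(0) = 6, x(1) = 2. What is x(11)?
Computing the sequence terms:
6, 2, 8, 10, 18, 28, 46, 74, 120, 194, 314, 508

508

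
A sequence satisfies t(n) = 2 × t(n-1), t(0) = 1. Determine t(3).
Computing step by step:
t(0) = 1
t(1) = 2 × 1 = 2
t(2) = 2 × 2 = 4
t(3) = 2 × 4 = 8

8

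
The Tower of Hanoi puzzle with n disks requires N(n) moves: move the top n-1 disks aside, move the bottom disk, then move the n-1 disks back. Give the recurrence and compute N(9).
Moving n disks = move the top n-1 disks aside (N(n-1) moves) + move the largest disk (1 move) + move the n-1 disks back on top (N(n-1) moves), so N(n) = 2N(n-1) + 1, with N(1) = 1 (a single disk takes one move).
First terms: 1, 3, 7, 15, 31, 63, … — each is one less than a power of 2. Indeed N(n) + 1 = 2(N(n-1) + 1) with N(1) + 1 = 2, so N(n) + 1 = 2ⁿ and N(n) = 2ⁿ - 1.
Hence N(9) = 2^9 - 1 = 512 - 1 = 511.

N(n) = 2N(n-1) + 1, N(1) = 1; N(9) = 511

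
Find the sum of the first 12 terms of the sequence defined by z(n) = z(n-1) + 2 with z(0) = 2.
Computing the sequence terms: 2, 4, 6, 8, 10, 12, 14, 16, 18, 20, 22, 24
Adding these values together:

156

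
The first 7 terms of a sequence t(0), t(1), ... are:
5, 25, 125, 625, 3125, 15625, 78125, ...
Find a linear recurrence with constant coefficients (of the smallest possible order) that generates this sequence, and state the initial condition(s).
Look for the lowest-order linear relation among consecutive terms.
Observation: each term is 5× the previous.
Check at n=2: 5·25 = 125. ✓

t(n) = 5 × t(n-1), t(0) = 5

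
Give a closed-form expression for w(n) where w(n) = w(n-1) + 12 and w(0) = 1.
Recurrence: w(n) = w(n-1) + 12, initial: w(0) = 1.
Each step adds 12, so w(n) = w(0) + 12n = 12n + 1.

w(n) = 12n + 1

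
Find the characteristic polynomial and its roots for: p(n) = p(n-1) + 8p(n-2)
Substitute p(n) = rⁿ and divide through by rⁿ⁻²: r² - r - 8 = 0
Discriminant: 1² + 4·8 = 33, not a perfect square, so by the quadratic formula r = (1 ± √33)/2.
General solution: p(n) = A·r₁ⁿ + B·r₂ⁿ where r₁,r₂ = (1 ± √33)/2

Characteristic: r² - r - 8 = 0, Roots: r = (1 ± √33)/2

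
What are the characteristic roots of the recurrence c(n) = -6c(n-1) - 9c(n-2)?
Substitute c(n) = rⁿ and divide through by rⁿ⁻²: r² + 6r + 9 = 0
Factor: (r + 3)² = 0, so r = -3 (double root).
General solution: c(n) = (A + Bn)·(-3)ⁿ

Characteristic: r² + 6r + 9 = 0, Roots: r = -3 (double root)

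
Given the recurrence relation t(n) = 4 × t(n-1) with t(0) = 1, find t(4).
Computing step by step:
t(0) = 1
t(1) = 4 × 1 = 4
t(2) = 4 × 4 = 16
t(3) = 4 × 16 = 64
t(4) = 4 × 64 = 256

256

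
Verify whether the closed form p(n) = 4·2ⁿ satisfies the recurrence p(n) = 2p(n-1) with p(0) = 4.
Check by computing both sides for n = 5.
From the recurrence with p(0) = 4:
  p(0) = 4, p(1) = 8, p(2) = 16, p(3) = 32, p(4) = 64, p(5) = 128
  so the recurrence gives p(5) = 128.
From the proposed closed form p(n) = 4·2ⁿ:
  p(5) = 128.
Both sides give 128 at n = 5, and the initial condition(s) match, so the closed form is consistent.

Yes, the closed form is correct.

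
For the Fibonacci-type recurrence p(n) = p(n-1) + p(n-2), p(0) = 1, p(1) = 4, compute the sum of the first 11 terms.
Computing the sequence terms: 1, 4, 5, 9, 14, 23, 37, 60, 97, 157, 254
Adding these values together:

661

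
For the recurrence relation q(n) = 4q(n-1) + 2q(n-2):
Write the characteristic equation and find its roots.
Substitute q(n) = rⁿ and divide through by rⁿ⁻²: r² - 4r - 2 = 0
Discriminant: 4² + 4·2 = 24, not a perfect square, so by the quadratic formula r = (4 ± √24)/2.
General solution: q(n) = A·r₁ⁿ + B·r₂ⁿ where r₁,r₂ = (4 ± √24)/2

Characteristic: r² - 4r - 2 = 0, Roots: r = (4 ± √24)/2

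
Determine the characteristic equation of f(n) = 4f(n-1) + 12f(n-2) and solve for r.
Substitute f(n) = rⁿ and divide through by rⁿ⁻²: r² - 4r - 12 = 0
Factor: (r - 6)(r + 2) = 0, so r = 6, -2.
General solution: f(n) = A·6ⁿ + B·(-2)ⁿ

Characteristic: r² - 4r - 12 = 0, Roots: r = 6, -2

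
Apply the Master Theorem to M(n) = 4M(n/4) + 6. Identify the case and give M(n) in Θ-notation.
Master Theorem template: M(n) = a·M(n/b) + f(n).
Here: a=4, b=4, f(n)=6
Compute log_b(a) = log_4(4) = 1.
f(n) = 6 = O(n^(1-ε)) with ε = 1. Case 1: M(n) = Θ(n^log_b(a)) = Θ(n).

Case 1: M(n) = Θ(n)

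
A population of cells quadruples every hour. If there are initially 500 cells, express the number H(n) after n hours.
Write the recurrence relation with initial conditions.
Each hour multiplies the count by 4, so the count after n hours depends only on the count after n-1 hours: H(n) = 4 × H(n-1). The starting count gives H(0) = 500.
Unrolling n times gives the closed form H(n) = 500 × 4ⁿ.

H(n) = 4 × H(n-1), H(0) = 500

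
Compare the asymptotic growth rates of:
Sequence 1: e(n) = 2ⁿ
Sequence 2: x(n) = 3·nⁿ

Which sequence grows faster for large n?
Comparing growth rates:
Growth-rate hierarchy: log n ≺ any polynomial ≺ any exponential cⁿ (c>1) ≺ n! ≺ nⁿ.
super-exponential nⁿ dominates exponential base 2 asymptotically.

x(n) grows faster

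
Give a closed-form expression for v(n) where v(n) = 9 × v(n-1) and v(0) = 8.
Recurrence: v(n) = 9 × v(n-1), initial: v(0) = 8.
Each term is 9 times the previous, so this is geometric with ratio 9. After n steps: v(n) = v(0)·9ⁿ = 8·9ⁿ.

v(n) = 8·9ⁿ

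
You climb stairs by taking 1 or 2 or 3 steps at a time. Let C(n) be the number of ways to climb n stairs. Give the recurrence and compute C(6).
Condition on the size of the last step (1 to 3): before it there were n-1, …, n-3 stairs climbed, and these cases are disjoint, so C(n) = C(n-1) + C(n-2) + C(n-3) (order-3 linear recurrence).
Initial conditions by direct count (compositions of i into parts ≤ 3): C(1) = 1; C(2) = 2; C(3) = 4.
Iterating the recurrence: C(4) = 7, C(5) = 13, C(6) = 24.

C(n) = C(n-1) + C(n-2) + C(n-3), C(1) = 1, C(2) = 2, C(3) = 4; C(6) = 24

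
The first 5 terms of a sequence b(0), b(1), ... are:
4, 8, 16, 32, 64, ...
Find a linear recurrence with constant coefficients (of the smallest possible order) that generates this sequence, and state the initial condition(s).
Look for the lowest-order linear relation among consecutive terms.
Observation: each term is 2× the previous.
Check at n=2: 2·8 = 16. ✓

b(n) = 2 × b(n-1), b(0) = 4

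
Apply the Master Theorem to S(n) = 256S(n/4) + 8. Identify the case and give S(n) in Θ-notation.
Master Theorem template: S(n) = a·S(n/b) + f(n).
Here: a=256, b=4, f(n)=8
Compute log_b(a) = log_4(256) = 4.
f(n) = 8 = O(n^(4-ε)) with ε = 4. Case 1: S(n) = Θ(n^log_b(a)) = Θ(n^4).

Case 1: S(n) = Θ(n^4)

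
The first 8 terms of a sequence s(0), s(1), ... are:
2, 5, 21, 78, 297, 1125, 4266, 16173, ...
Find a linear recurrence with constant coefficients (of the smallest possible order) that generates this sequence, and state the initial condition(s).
Look for the lowest-order linear relation among consecutive terms.
Observation: s(n) - 3·s(n-1) - (3)·s(n-2) = 0 holds for the shown terms, and no order-1 relation s(n) = α·s(n-1) + β fits.
Check at n=3: 3·21 + (3)·5 = 78. ✓

s(n) = 3s(n-1) + 3s(n-2), s(0) = 2, s(1) = 5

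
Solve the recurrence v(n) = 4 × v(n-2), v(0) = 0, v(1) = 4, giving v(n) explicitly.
Recurrence: v(n) = 4 × v(n-2), initial: v(0) = 0, v(1) = 4.
Characteristic equation: r² - 4 = 0, which factors as (r - 2)(r + 2) = 0, so r = 2, -2. General solution v(n) = A·2ⁿ + B·(-2)ⁿ. From v(0) = 0: A + B = 0. From v(1) = 4: 2A - 2B = 4. Solving gives A = 1, B = -1.

v(n) = 2ⁿ - (-2)ⁿ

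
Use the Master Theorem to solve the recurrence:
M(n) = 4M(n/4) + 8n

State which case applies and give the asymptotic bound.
Master Theorem template: M(n) = a·M(n/b) + f(n).
Here: a=4, b=4, f(n)=8n
Compute log_b(a) = log_4(4) = 1.
f(n) = 8n = Θ(n). Case 2: M(n) = Θ(n log n).

Case 2: M(n) = Θ(n log n)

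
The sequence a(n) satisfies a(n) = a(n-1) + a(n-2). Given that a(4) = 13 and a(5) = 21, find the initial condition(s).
Work backwards using a(k) = a(k+2) - a(k+1):
a(3) = a(5) - a(4) = 21 - 13 = 8
a(2) = a(4) - a(3) = 13 - 8 = 5
a(1) = a(3) - a(2) = 8 - 5 = 3
a(0) = a(2) - a(1) = 5 - 3 = 2

a(0) = 2, a(1) = 3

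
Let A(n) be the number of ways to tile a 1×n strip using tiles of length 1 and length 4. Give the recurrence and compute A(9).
Condition on the last tile: it has length 1 (leaving a 1×(n-1) strip) or length 4 (leaving a 1×(n-4) strip), so A(n) = A(n-1) + A(n-4) (order-4 linear recurrence).
For 0 ≤ i < 4 only unit tiles fit, so A(i) = 1.
Iterating the recurrence: A(4) = 2, A(5) = 3, A(6) = 4, A(7) = 5, A(8) = 7, A(9) = 10.

A(n) = A(n-1) + A(n-4), with A(i) = 1 for 0 ≤ i < 4; A(9) = 10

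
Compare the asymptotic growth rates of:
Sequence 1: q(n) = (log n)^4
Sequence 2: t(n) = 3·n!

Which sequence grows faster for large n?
Comparing growth rates:
Growth-rate hierarchy: log n ≺ any polynomial ≺ any exponential cⁿ (c>1) ≺ n! ≺ nⁿ.
factorial dominates polylogarithmic (log n)^4 asymptotically.

t(n) grows faster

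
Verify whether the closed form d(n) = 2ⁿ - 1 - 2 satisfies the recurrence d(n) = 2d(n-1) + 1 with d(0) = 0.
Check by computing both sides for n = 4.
From the recurrence with d(0) = 0:
  d(0) = 0, d(1) = 1, d(2) = 3, d(3) = 7, d(4) = 15
  so the recurrence gives d(4) = 15.
From the proposed closed form d(n) = 2ⁿ - 1 - 2:
  d(4) = 13.
The recurrence gives 15 but the closed form gives 13, so the closed form does not satisfy the recurrence.

No, the closed form is incorrect.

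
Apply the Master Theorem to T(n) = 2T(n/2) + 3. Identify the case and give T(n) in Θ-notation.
Master Theorem template: T(n) = a·T(n/b) + f(n).
Here: a=2, b=2, f(n)=3
Compute log_b(a) = log_2(2) = 1.
f(n) = 3 = O(n^(1-ε)) with ε = 1. Case 1: T(n) = Θ(n^log_b(a)) = Θ(n).

Case 1: T(n) = Θ(n)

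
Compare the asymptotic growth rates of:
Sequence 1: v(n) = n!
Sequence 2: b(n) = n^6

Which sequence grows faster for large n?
Comparing growth rates:
Growth-rate hierarchy: log n ≺ any polynomial ≺ any exponential cⁿ (c>1) ≺ n! ≺ nⁿ.
factorial dominates polynomial degree 6 asymptotically.

v(n) grows faster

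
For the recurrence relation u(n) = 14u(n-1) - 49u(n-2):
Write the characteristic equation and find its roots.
Substitute u(n) = rⁿ and divide through by rⁿ⁻²: r² - 14r + 49 = 0
Factor: (r - 7)² = 0, so r = 7 (double root).
General solution: u(n) = (A + Bn)·7ⁿ

Characteristic: r² - 14r + 49 = 0, Roots: r = 7 (double root)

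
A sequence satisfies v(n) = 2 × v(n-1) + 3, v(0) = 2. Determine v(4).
Computing step by step:
v(0) = 2
v(1) = 2 × 2 + 3 = 7
v(2) = 2 × 7 + 3 = 17
v(3) = 2 × 17 + 3 = 37
v(4) = 2 × 37 + 3 = 77

77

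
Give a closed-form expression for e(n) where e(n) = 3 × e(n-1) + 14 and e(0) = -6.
Recurrence: e(n) = 3 × e(n-1) + 14, initial: e(0) = -6.
Try e(n) = A·3ⁿ + C. Substituting: A·3ⁿ + C = 3(A·3ⁿ⁻¹ + C) + 14 = A·3ⁿ + 3C + 14, so C = 3C + 14, giving C = -7. Then e(0) = A - 7 = -6 gives A = 1.

e(n) = 3ⁿ - 7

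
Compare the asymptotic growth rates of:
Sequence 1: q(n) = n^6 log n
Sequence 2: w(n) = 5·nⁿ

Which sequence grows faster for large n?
Comparing growth rates:
Growth-rate hierarchy: log n ≺ any polynomial ≺ any exponential cⁿ (c>1) ≺ n! ≺ nⁿ.
super-exponential nⁿ dominates polynomial degree 6 (with log factor) asymptotically.

w(n) grows faster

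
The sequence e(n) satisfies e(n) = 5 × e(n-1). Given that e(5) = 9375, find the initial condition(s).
In general e(n) = 5ⁿ · e(0). At n = 5: e(0) = e(5) / 5^5 = 9375 / 3125 = 3.

e(0) = 3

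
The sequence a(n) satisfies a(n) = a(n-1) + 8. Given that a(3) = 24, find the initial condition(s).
a(3) = a(0) + 3·8, so a(0) = 24 - 24 = 0.

a(0) = 0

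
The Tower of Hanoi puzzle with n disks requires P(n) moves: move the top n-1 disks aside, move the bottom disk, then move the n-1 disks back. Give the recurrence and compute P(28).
Moving n disks = move the top n-1 disks aside (P(n-1) moves) + move the largest disk (1 move) + move the n-1 disks back on top (P(n-1) moves), so P(n) = 2P(n-1) + 1, with P(1) = 1 (a single disk takes one move).
First terms: 1, 3, 7, 15, 31, 63, … — each is one less than a power of 2. Indeed P(n) + 1 = 2(P(n-1) + 1) with P(1) + 1 = 2, so P(n) + 1 = 2ⁿ and P(n) = 2ⁿ - 1.
Hence P(28) = 2^28 - 1 = 268435456 - 1 = 268435455.

P(n) = 2P(n-1) + 1, P(1) = 1; P(28) = 268435455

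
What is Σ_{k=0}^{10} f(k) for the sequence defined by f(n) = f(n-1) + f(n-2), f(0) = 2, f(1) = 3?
Computing the sequence terms: 2, 3, 5, 8, 13, 21, 34, 55, 89, 144, 233
Adding these values together:

607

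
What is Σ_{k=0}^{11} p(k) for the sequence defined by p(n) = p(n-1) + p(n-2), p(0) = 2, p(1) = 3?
Computing the sequence terms: 2, 3, 5, 8, 13, 21, 34, 55, 89, 144, 233, 377
Adding these values together:

984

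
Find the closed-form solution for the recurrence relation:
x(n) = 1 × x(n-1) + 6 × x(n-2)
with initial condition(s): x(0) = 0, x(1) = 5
Recurrence: x(n) = 1 × x(n-1) + 6 × x(n-2), initial: x(0) = 0, x(1) = 5.
Characteristic equation: r² - 1r - 6 = 0, which factors as (r - 3)(r + 2) = 0, so r = 3, -2. General solution x(n) = A·3ⁿ + B·(-2)ⁿ. From x(0) = 0: A + B = 0. From x(1) = 5: 3A - 2B = 5. Solving gives A = 1, B = -1.

x(n) = 3ⁿ - (-2)ⁿ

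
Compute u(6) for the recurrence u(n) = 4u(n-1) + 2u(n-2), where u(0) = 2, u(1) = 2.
Computing the sequence terms:
2, 2, 12, 52, 232, 1032, 4592

4592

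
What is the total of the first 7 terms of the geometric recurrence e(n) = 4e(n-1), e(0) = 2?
Computing the sequence terms: 2, 8, 32, 128, 512, 2048, 8192
Adding these values together:

10922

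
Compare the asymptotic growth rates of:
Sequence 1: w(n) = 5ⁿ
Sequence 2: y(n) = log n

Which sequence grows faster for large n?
Comparing growth rates:
Growth-rate hierarchy: log n ≺ any polynomial ≺ any exponential cⁿ (c>1) ≺ n! ≺ nⁿ.
exponential base 5 dominates logarithmic asymptotically.

w(n) grows faster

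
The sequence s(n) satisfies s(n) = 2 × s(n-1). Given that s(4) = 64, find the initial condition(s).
In general s(n) = 2ⁿ · s(0). At n = 4: s(0) = s(4) / 2^4 = 64 / 16 = 4.

s(0) = 4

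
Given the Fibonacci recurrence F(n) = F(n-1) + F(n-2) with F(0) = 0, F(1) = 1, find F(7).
Computing the sequence terms:
0, 1, 1, 2, 3, 5, 8, 13

13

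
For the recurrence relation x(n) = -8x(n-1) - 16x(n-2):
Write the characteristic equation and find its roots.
Substitute x(n) = rⁿ and divide through by rⁿ⁻²: r² + 8r + 16 = 0
Factor: (r + 4)² = 0, so r = -4 (double root).
General solution: x(n) = (A + Bn)·(-4)ⁿ

Characteristic: r² + 8r + 16 = 0, Roots: r = -4 (double root)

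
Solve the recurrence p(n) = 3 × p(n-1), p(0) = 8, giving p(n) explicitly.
Recurrence: p(n) = 3 × p(n-1), initial: p(0) = 8.
Each term is 3 times the previous, so this is geometric with ratio 3. After n steps: p(n) = p(0)·3ⁿ = 8·3ⁿ.

p(n) = 8·3ⁿ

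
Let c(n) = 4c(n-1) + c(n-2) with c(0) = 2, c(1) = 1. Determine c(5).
Computing the sequence terms:
2, 1, 6, 25, 106, 449

449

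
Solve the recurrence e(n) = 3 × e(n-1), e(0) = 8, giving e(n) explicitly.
Recurrence: e(n) = 3 × e(n-1), initial: e(0) = 8.
Each term is 3 times the previous, so this is geometric with ratio 3. After n steps: e(n) = e(0)·3ⁿ = 8·3ⁿ.

e(n) = 8·3ⁿ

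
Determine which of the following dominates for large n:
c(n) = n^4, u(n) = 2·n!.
Comparing growth rates:
Growth-rate hierarchy: log n ≺ any polynomial ≺ any exponential cⁿ (c>1) ≺ n! ≺ nⁿ.
factorial dominates polynomial degree 4 asymptotically.

u(n) grows faster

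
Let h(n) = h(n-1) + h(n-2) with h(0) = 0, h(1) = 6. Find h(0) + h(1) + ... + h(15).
Computing the sequence terms: 0, 6, 6, 12, 18, 30, 48, 78, 126, 204, 330, 534, 864, 1398, 2262, 3660
Adding these values together:

9576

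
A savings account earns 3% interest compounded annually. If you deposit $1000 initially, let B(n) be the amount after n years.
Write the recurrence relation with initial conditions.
Each year the balance grows by 3%, i.e. is multiplied by 1 + 3/100 = 1.03, so B(n) = 1.03 × B(n-1). The initial deposit gives B(0) = 1000.
Unrolling gives the closed form B(n) = 1000 × (1.03)ⁿ.

B(n) = 1.03 × B(n-1), B(0) = 1000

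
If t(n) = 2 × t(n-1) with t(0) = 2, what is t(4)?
Computing step by step:
t(0) = 2
t(1) = 2 × 2 = 4
t(2) = 2 × 4 = 8
t(3) = 2 × 8 = 16
t(4) = 2 × 16 = 32

32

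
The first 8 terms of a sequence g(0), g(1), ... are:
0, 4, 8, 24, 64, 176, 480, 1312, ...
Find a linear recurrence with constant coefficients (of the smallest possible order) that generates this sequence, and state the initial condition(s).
Look for the lowest-order linear relation among consecutive terms.
Observation: g(n) - 2·g(n-1) - (2)·g(n-2) = 0 holds for the shown terms, and no order-1 relation g(n) = α·g(n-1) + β fits.
Check at n=3: 2·8 + (2)·4 = 24. ✓

g(n) = 2g(n-1) + 2g(n-2), g(0) = 0, g(1) = 4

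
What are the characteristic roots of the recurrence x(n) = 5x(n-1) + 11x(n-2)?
Substitute x(n) = rⁿ and divide through by rⁿ⁻²: r² - 5r - 11 = 0
Discriminant: 5² + 4·11 = 69, not a perfect square, so by the quadratic formula r = (5 ± √69)/2.
General solution: x(n) = A·r₁ⁿ + B·r₂ⁿ where r₁,r₂ = (5 ± √69)/2

Characteristic: r² - 5r - 11 = 0, Roots: r = (5 ± √69)/2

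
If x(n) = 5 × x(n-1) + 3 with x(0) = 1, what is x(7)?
Computing step by step:
x(0) = 1
x(1) = 5 × 1 + 3 = 8
x(2) = 5 × 8 + 3 = 43
x(3) = 5 × 43 + 3 = 218
x(4) = 5 × 218 + 3 = 1093
x(5) = 5 × 1093 + 3 = 5468
x(6) = 5 × 5468 + 3 = 27343
x(7) = 5 × 27343 + 3 = 136718

136718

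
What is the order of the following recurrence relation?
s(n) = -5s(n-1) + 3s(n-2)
The order is the largest lag k for which s(n-k) appears. Here the deepest term is s(n-2), so the order is 2.

Order 2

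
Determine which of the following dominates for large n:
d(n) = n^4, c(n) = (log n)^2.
Comparing growth rates:
Growth-rate hierarchy: log n ≺ any polynomial ≺ any exponential cⁿ (c>1) ≺ n! ≺ nⁿ.
polynomial degree 4 dominates polylogarithmic (log n)^2 asymptotically.

d(n) grows faster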